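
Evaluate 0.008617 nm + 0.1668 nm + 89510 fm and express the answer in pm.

In pm:
  0.008617 nm = 0.008617 × 10³ pm = 8.617
  0.1668 nm = 0.1668 × 10³ pm = 166.8
  89510 fm = 89510 × 10⁻³ pm = 89.51
Sum: 8.617 + 166.8 + 89.51 = 264.927

264.927 pm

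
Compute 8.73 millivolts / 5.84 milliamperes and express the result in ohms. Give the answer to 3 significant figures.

(8.73 × 10⁻³) / (5.84 × 10⁻³) = 1.4949 Ω

1.49 ohms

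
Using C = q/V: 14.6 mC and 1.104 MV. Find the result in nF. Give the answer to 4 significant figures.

13.22 nF

(14.6 × 10^-3) / (1.104 × 10^6) = 13.2246 × 10^-9 F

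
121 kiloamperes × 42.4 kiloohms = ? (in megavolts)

5130.4 megavolts

121e3 × 42.4e3 = 5130.4e6 V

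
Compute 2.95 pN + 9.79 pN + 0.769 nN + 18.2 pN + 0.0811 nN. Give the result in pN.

In pN:
  2.95 pN → 2.95
  9.79 pN → 9.79
  0.769 nN = 0.769e3 pN = 769
  18.2 pN → 18.2
  0.0811 nN = 0.0811e3 pN = 81.1
Sum: 2.95 + 9.79 + 769 + 18.2 + 81.1 = 881.04

881.04 pN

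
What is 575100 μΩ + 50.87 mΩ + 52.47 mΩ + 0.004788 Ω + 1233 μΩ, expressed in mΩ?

In mΩ:
  575100 μΩ = 575100 × 10^-3 mΩ = 575.1
  50.87 mΩ → 50.87
  52.47 mΩ → 52.47
  0.004788 Ω = 0.004788 × 10^3 mΩ = 4.788
  1233 μΩ = 1233 × 10^-3 mΩ = 1.233
Sum: 575.1 + 50.87 + 52.47 + 4.788 + 1.233 = 684.461

684.461 mΩ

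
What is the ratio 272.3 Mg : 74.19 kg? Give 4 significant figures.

3670

(272.3 × 10⁶) / (74.19 × 10³) = 3.6703 × 10³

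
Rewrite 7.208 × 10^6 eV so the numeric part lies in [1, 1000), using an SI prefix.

= 7.208 × 10^6 eV; 10^6 is mega.

7.208 MeV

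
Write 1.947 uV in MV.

micro = 10^-6, mega = 10^6; factor is 10^-12.
1.947 × 10^-12 = 0.000000000001947

0.000000000001947 MV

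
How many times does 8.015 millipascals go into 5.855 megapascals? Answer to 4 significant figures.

730500000

(5.855e6) / (8.015e-3) = 0.73051e9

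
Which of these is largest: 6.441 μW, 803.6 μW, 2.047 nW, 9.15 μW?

6.441 μW = 0.000006441 W
803.6 μW = 0.0008036 W
2.047 nW = 0.000000002047 W
9.15 μW = 0.00000915 W

803.6 μW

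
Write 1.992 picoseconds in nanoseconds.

pico = 10^-12, nano = 10^-9; factor is 10^-3.
1.992 × 10^-3 = 0.001992

0.001992 nanoseconds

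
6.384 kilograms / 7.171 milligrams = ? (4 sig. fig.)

(6.384 × 10³) / (7.171 × 10⁻³) = 0.89025 × 10⁶

890300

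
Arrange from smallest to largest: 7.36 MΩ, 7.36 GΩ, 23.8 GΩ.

7.36 MΩ < 7.36 GΩ < 23.8 GΩ

7.36 MΩ = 7360000 Ω
7.36 GΩ = 7360000000 Ω
23.8 GΩ = 23800000000 Ω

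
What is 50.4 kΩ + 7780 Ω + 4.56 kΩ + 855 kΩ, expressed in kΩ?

In kΩ:
  50.4 kΩ → 50.4
  7780 Ω = 7780 × 10⁻³ kΩ = 7.78
  4.56 kΩ → 4.56
  855 kΩ → 855
Sum: 50.4 + 7.78 + 4.56 + 855 = 917.74

917.74 kΩ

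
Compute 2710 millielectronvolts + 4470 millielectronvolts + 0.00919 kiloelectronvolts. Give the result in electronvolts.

16.37 electronvolts

In electronvolts:
  2710 millielectronvolts = 2710 × 10⁻³ electronvolts = 2.71
  4470 millielectronvolts = 4470 × 10⁻³ electronvolts = 4.47
  0.00919 kiloelectronvolts = 0.00919 × 10³ electronvolts = 9.19
Sum: 2.71 + 4.47 + 9.19 = 16.37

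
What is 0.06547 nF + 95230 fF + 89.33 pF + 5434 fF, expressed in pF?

255.464 pF

In pF:
  0.06547 nF = 0.06547e3 pF = 65.47
  95230 fF = 95230e-3 pF = 95.23
  89.33 pF → 89.33
  5434 fF = 5434e-3 pF = 5.434
Sum: 65.47 + 95.23 + 89.33 + 5.434 = 255.464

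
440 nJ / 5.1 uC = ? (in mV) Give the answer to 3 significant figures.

(440e-9) / (5.1e-6) = 86.275e-3 V

86.3 mV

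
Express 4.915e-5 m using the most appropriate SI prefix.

= 49.15e-6 m; 1e-6 is micro.

49.15 µm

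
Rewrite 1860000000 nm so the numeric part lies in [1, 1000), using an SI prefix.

1.86 m

= 1.86 m; mantissa already in [1, 1000).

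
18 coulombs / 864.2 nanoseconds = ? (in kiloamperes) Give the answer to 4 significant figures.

(18) / (864.2e-9) = 0.0208285e9 A

20830 kiloamperes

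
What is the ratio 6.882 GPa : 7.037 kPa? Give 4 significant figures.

978000

(6.882e9) / (7.037e3) = 0.97797e6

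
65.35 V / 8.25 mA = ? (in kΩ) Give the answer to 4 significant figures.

7.921 kΩ

(65.35) / (8.25 × 10^-3) = 7.92121 × 10^3 Ω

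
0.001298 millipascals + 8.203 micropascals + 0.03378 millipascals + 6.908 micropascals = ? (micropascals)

50.189 micropascals

In micropascals:
  0.001298 millipascals = 0.001298 × 10³ micropascals = 1.298
  8.203 micropascals → 8.203
  0.03378 millipascals = 0.03378 × 10³ micropascals = 33.78
  6.908 micropascals → 6.908
Sum: 1.298 + 8.203 + 33.78 + 6.908 = 50.189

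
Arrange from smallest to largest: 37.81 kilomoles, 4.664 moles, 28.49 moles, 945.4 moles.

4.664 moles < 28.49 moles < 945.4 moles < 37.81 kilomoles

37.81 kilomoles = 37810 moles
4.664 moles = 4.664 moles
28.49 moles = 28.49 moles
945.4 moles = 945.4 moles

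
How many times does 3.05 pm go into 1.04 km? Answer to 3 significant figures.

341000000000000

(1.04e3) / (3.05e-12) = 0.341e15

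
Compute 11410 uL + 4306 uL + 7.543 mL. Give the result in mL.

In mL:
  11410 uL = 11410e-3 mL = 11.41
  4306 uL = 4306e-3 mL = 4.306
  7.543 mL → 7.543
Sum: 11.41 + 4.306 + 7.543 = 23.259

23.259 mL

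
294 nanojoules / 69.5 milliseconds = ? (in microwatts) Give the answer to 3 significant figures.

4.23 microwatts

(294 × 10^-9) / (69.5 × 10^-3) = 4.2302 × 10^-6 W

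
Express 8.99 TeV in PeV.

tera = 10¹², peta = 10¹⁵; factor is 10⁻³.
8.99 × 10⁻³ = 0.00899

0.00899 PeV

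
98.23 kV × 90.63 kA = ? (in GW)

98.23 × 10^3 × 90.63 × 10^3 = 8902.5849 × 10^6 W

8.9025849 GW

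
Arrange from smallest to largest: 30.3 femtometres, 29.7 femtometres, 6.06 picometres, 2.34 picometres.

29.7 femtometres < 30.3 femtometres < 2.34 picometres < 6.06 picometres

30.3 femtometres = 0.0000000000000303 metres
29.7 femtometres = 0.0000000000000297 metres
6.06 picometres = 0.00000000000606 metres
2.34 picometres = 0.00000000000234 metres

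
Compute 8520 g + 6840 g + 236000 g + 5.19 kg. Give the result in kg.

256.55 kg

In kg:
  8520 g = 8520 × 10⁻³ kg = 8.52
  6840 g = 6840 × 10⁻³ kg = 6.84
  236000 g = 236000 × 10⁻³ kg = 236
  5.19 kg → 5.19
Sum: 8.52 + 6.84 + 236 + 5.19 = 256.55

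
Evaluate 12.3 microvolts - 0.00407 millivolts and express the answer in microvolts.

8.23 microvolts

In microvolts:
  12.3 microvolts → 12.3
  0.00407 millivolts = 0.00407 × 10³ microvolts = 4.07
Difference: 12.3 - 4.07 = 8.23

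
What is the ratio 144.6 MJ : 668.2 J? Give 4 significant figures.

(144.6 × 10^6) / (668.2) = 0.2164 × 10^6

216400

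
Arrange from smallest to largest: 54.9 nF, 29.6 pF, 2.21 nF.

29.6 pF < 2.21 nF < 54.9 nF

54.9 nF = 0.0000000549 F
29.6 pF = 0.0000000000296 F
2.21 nF = 0.00000000221 F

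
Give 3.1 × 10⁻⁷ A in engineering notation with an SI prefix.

310 nA

= 310 × 10⁻⁹ A; 10⁻⁹ is nano.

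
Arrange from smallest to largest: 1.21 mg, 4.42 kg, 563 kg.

1.21 mg = 0.00121 g
4.42 kg = 4420 g
563 kg = 563000 g

1.21 mg < 4.42 kg < 563 kg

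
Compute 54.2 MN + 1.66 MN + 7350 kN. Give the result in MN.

63.21 MN

In MN:
  54.2 MN → 54.2
  1.66 MN → 1.66
  7350 kN = 7350 × 10⁻³ MN = 7.35
Sum: 54.2 + 1.66 + 7.35 = 63.21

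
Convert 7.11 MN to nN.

mega = 10⁶, nano = 10⁻⁹; factor is 10¹⁵.
7.11 × 10¹⁵ = 7110000000000000

7110000000000000 nN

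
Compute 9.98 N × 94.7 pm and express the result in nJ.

9.98 × 94.7e-12 = 945.106e-12 J

0.945106 nJ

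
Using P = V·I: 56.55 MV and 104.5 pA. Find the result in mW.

5.909475 mW

56.55 × 10^6 × 104.5 × 10^-12 = 5909.475 × 10^-6 W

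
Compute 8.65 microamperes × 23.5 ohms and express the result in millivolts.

8.65 × 10^-6 × 23.5 = 203.275 × 10^-6 V

0.203275 millivolts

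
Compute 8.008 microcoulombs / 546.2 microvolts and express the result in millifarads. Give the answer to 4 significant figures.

(8.008 × 10⁻⁶) / (546.2 × 10⁻⁶) = 0.0146613 F

14.66 millifarads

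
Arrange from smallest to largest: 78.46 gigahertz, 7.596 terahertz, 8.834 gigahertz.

78.46 gigahertz = 78460000000 hertz
7.596 terahertz = 7596000000000 hertz
8.834 gigahertz = 8834000000 hertz

8.834 gigahertz < 78.46 gigahertz < 7.596 terahertz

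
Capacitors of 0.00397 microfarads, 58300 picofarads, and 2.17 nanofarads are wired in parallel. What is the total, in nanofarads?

In nanofarads:
  0.00397 microfarads = 0.00397 × 10^3 nanofarads = 3.97
  58300 picofarads = 58300 × 10^-3 nanofarads = 58.3
  2.17 nanofarads → 2.17
Sum: 3.97 + 58.3 + 2.17 = 64.44

64.44 nanofarads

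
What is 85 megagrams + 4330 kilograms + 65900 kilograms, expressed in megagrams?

155.23 megagrams

In megagrams:
  85 megagrams → 85
  4330 kilograms = 4330e-3 megagrams = 4.33
  65900 kilograms = 65900e-3 megagrams = 65.9
Sum: 85 + 4.33 + 65.9 = 155.23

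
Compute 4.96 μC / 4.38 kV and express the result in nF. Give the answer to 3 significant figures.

(4.96 × 10⁻⁶) / (4.38 × 10³) = 1.1324 × 10⁻⁹ F

1.13 nF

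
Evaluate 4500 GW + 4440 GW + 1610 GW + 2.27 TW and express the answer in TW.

In TW:
  4500 GW = 4500 × 10^-3 TW = 4.5
  4440 GW = 4440 × 10^-3 TW = 4.44
  1610 GW = 1610 × 10^-3 TW = 1.61
  2.27 TW → 2.27
Sum: 4.5 + 4.44 + 1.61 + 2.27 = 12.82

12.82 TW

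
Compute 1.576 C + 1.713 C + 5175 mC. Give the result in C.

8.464 C

In C:
  1.576 C → 1.576
  1.713 C → 1.713
  5175 mC = 5175e-3 C = 5.175
Sum: 1.576 + 1.713 + 5.175 = 8.464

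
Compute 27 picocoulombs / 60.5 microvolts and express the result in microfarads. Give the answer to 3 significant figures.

0.446 microfarads

(27 × 10⁻¹²) / (60.5 × 10⁻⁶) = 0.44628 × 10⁻⁶ F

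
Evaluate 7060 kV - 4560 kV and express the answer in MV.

In MV:
  7060 kV = 7060e-3 MV = 7.06
  4560 kV = 4560e-3 MV = 4.56
Difference: 7.06 - 4.56 = 2.5

2.5 MV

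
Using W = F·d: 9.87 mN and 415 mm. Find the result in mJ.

4.09605 mJ

9.87 × 10^-3 × 415 × 10^-3 = 4096.05 × 10^-6 J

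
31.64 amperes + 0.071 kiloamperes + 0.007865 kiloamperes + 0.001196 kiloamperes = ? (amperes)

In amperes:
  31.64 amperes → 31.64
  0.071 kiloamperes = 0.071 × 10³ amperes = 71
  0.007865 kiloamperes = 0.007865 × 10³ amperes = 7.865
  0.001196 kiloamperes = 0.001196 × 10³ amperes = 1.196
Sum: 31.64 + 71 + 7.865 + 1.196 = 111.701

111.701 amperes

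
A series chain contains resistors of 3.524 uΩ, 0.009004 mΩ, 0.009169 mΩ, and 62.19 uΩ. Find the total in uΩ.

In uΩ:
  3.524 uΩ → 3.524
  0.009004 mΩ = 0.009004 × 10³ uΩ = 9.004
  0.009169 mΩ = 0.009169 × 10³ uΩ = 9.169
  62.19 uΩ → 62.19
Sum: 3.524 + 9.004 + 9.169 + 62.19 = 83.887

83.887 uΩ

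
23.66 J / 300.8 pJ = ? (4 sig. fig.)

(23.66) / (300.8 × 10⁻¹²) = 0.078657 × 10¹²

78660000000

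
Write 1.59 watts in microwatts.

(no prefix) = 10⁰, micro = 10⁻⁶; factor is 10⁶.
1.59 × 10⁶ = 1590000

1590000 microwatts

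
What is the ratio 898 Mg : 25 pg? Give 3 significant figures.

(898e6) / (25e-12) = 35.92e18

35900000000000000000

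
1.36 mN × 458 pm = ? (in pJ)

1.36 × 10⁻³ × 458 × 10⁻¹² = 622.88 × 10⁻¹⁵ J

0.62288 pJ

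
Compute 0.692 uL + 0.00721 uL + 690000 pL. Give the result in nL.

1389.21 nL

In nL:
  0.692 uL = 0.692 × 10³ nL = 692
  0.00721 uL = 0.00721 × 10³ nL = 7.21
  690000 pL = 690000 × 10⁻³ nL = 690
Sum: 692 + 7.21 + 690 = 1389.21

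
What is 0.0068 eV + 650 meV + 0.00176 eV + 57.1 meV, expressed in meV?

715.66 meV

In meV:
  0.0068 eV = 0.0068e3 meV = 6.8
  650 meV → 650
  0.00176 eV = 0.00176e3 meV = 1.76
  57.1 meV → 57.1
Sum: 6.8 + 650 + 1.76 + 57.1 = 715.66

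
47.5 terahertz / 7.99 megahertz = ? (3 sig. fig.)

(47.5e12) / (7.99e6) = 5.945e6

5940000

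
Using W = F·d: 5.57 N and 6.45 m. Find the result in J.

35.9265 J

5.57 × 6.45 = 35.9265 J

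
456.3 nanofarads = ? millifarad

0.0004563 millifarads

nano = 1e-9, milli = 1e-3; factor is 1e-6.
456.3 × 1e-6 = 0.0004563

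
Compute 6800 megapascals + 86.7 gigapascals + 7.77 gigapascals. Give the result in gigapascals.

101.27 gigapascals

In gigapascals:
  6800 megapascals = 6800 × 10^-3 gigapascals = 6.8
  86.7 gigapascals → 86.7
  7.77 gigapascals → 7.77
Sum: 6.8 + 86.7 + 7.77 = 101.27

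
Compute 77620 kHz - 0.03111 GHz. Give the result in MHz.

In MHz:
  77620 kHz = 77620e-3 MHz = 77.62
  0.03111 GHz = 0.03111e3 MHz = 31.11
Difference: 77.62 - 31.11 = 46.51

46.51 MHz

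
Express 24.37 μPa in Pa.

0.00002437 Pa

micro = 10⁻⁶, (no prefix) = 10⁰; factor is 10⁻⁶.
24.37 × 10⁻⁶ = 0.00002437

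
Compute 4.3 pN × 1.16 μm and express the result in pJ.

0.000004988 pJ

4.3 × 10⁻¹² × 1.16 × 10⁻⁶ = 4.988 × 10⁻¹⁸ J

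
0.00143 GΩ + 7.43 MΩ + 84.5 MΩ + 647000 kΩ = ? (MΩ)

740.36 MΩ

In MΩ:
  0.00143 GΩ = 0.00143e3 MΩ = 1.43
  7.43 MΩ → 7.43
  84.5 MΩ → 84.5
  647000 kΩ = 647000e-3 MΩ = 647
Sum: 1.43 + 7.43 + 84.5 + 647 = 740.36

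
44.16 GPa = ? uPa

giga = 1e9, micro = 1e-6; factor is 1e15.
44.16 × 1e15 = 44160000000000000

44160000000000000 uPa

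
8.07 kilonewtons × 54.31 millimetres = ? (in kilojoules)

0.4382817 kilojoules

8.07 × 10³ × 54.31 × 10⁻³ = 438.2817 J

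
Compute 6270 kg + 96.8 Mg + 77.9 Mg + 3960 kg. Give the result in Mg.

184.93 Mg

In Mg:
  6270 kg = 6270 × 10⁻³ Mg = 6.27
  96.8 Mg → 96.8
  77.9 Mg → 77.9
  3960 kg = 3960 × 10⁻³ Mg = 3.96
Sum: 6.27 + 96.8 + 77.9 + 3.96 = 184.93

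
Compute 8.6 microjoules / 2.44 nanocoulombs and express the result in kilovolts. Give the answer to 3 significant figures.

3.52 kilovolts

(8.6 × 10⁻⁶) / (2.44 × 10⁻⁹) = 3.5246 × 10³ V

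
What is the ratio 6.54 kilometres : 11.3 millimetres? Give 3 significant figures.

(6.54 × 10³) / (11.3 × 10⁻³) = 0.5788 × 10⁶

579000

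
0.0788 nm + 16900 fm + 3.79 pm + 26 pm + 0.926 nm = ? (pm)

In pm:
  0.0788 nm = 0.0788e3 pm = 78.8
  16900 fm = 16900e-3 pm = 16.9
  3.79 pm → 3.79
  26 pm → 26
  0.926 nm = 0.926e3 pm = 926
Sum: 78.8 + 16.9 + 3.79 + 26 + 926 = 1051.49

1051.49 pm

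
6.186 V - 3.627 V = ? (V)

In V:
  6.186 V → 6.186
  3.627 V → 3.627
Difference: 6.186 - 3.627 = 2.559

2.559 V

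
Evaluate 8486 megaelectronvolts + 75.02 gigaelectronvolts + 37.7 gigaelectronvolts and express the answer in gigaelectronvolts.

In gigaelectronvolts:
  8486 megaelectronvolts = 8486 × 10⁻³ gigaelectronvolts = 8.486
  75.02 gigaelectronvolts → 75.02
  37.7 gigaelectronvolts → 37.7
Sum: 8.486 + 75.02 + 37.7 = 121.206

121.206 gigaelectronvolts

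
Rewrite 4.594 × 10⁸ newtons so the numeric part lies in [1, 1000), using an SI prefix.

= 459.4 × 10⁶ newtons; 10⁶ is mega.

459.4 meganewtons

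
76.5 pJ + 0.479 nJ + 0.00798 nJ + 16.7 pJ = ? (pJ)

580.18 pJ

In pJ:
  76.5 pJ → 76.5
  0.479 nJ = 0.479 × 10^3 pJ = 479
  0.00798 nJ = 0.00798 × 10^3 pJ = 7.98
  16.7 pJ → 16.7
Sum: 76.5 + 479 + 7.98 + 16.7 = 580.18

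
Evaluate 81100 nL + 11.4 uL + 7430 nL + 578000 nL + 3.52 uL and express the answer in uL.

In uL:
  81100 nL = 81100e-3 uL = 81.1
  11.4 uL → 11.4
  7430 nL = 7430e-3 uL = 7.43
  578000 nL = 578000e-3 uL = 578
  3.52 uL → 3.52
Sum: 81.1 + 11.4 + 7.43 + 578 + 3.52 = 681.45

681.45 uL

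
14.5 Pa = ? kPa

(no prefix) = 10^0, kilo = 10^3; factor is 10^-3.
14.5 × 10^-3 = 0.0145

0.0145 kPa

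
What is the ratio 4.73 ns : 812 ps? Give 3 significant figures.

5.83

(4.73 × 10⁻⁹) / (812 × 10⁻¹²) = 0.005825 × 10³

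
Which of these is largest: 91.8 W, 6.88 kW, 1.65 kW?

6.88 kW

91.8 W = 91.8 W
6.88 kW = 6880 W
1.65 kW = 1650 W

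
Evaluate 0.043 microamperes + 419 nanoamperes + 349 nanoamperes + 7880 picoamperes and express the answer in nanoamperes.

In nanoamperes:
  0.043 microamperes = 0.043e3 nanoamperes = 43
  419 nanoamperes → 419
  349 nanoamperes → 349
  7880 picoamperes = 7880e-3 nanoamperes = 7.88
Sum: 43 + 419 + 349 + 7.88 = 818.88

818.88 nanoamperes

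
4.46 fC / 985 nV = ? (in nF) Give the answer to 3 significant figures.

4.53 nF

(4.46e-15) / (985e-9) = 0.0045279e-6 F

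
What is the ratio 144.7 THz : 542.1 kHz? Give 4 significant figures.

266900000

(144.7 × 10^12) / (542.1 × 10^3) = 0.26692 × 10^9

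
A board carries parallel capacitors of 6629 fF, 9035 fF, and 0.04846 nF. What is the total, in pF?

64.124 pF

In pF:
  6629 fF = 6629 × 10^-3 pF = 6.629
  9035 fF = 9035 × 10^-3 pF = 9.035
  0.04846 nF = 0.04846 × 10^3 pF = 48.46
Sum: 6.629 + 9.035 + 48.46 = 64.124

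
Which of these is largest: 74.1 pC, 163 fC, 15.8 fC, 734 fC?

74.1 pC = 0.0000000000741 C
163 fC = 0.000000000000163 C
15.8 fC = 0.0000000000000158 C
734 fC = 0.000000000000734 C

74.1 pC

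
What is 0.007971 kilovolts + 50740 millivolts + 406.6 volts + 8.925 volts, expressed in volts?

In volts:
  0.007971 kilovolts = 0.007971e3 volts = 7.971
  50740 millivolts = 50740e-3 volts = 50.74
  406.6 volts → 406.6
  8.925 volts → 8.925
Sum: 7.971 + 50.74 + 406.6 + 8.925 = 474.236

474.236 volts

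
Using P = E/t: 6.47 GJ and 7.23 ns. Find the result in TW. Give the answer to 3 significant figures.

895000 TW

(6.47 × 10^9) / (7.23 × 10^-9) = 0.89488 × 10^18 W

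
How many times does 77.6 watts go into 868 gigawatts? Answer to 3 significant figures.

11200000000

(868 × 10⁹) / (77.6) = 11.19 × 10⁹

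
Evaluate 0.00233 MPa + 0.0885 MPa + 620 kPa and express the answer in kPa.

In kPa:
  0.00233 MPa = 0.00233e3 kPa = 2.33
  0.0885 MPa = 0.0885e3 kPa = 88.5
  620 kPa → 620
Sum: 2.33 + 88.5 + 620 = 710.83

710.83 kPa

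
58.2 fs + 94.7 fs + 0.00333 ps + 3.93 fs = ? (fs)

In fs:
  58.2 fs → 58.2
  94.7 fs → 94.7
  0.00333 ps = 0.00333e3 fs = 3.33
  3.93 fs → 3.93
Sum: 58.2 + 94.7 + 3.33 + 3.93 = 160.16

160.16 fs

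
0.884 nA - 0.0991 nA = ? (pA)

In pA:
  0.884 nA = 0.884 × 10³ pA = 884
  0.0991 nA = 0.0991 × 10³ pA = 99.1
Difference: 884 - 99.1 = 784.9

784.9 pA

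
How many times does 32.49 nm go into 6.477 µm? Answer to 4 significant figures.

(6.477e-6) / (32.49e-9) = 0.19935e3

199.4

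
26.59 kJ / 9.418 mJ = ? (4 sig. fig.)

2823000

(26.59 × 10³) / (9.418 × 10⁻³) = 2.8233 × 10⁶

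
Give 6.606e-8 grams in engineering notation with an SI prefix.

66.06 nanograms

= 66.06e-9 grams; 1e-9 is nano.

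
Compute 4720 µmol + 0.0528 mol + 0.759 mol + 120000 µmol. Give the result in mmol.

936.52 mmol

In mmol:
  4720 µmol = 4720 × 10^-3 mmol = 4.72
  0.0528 mol = 0.0528 × 10^3 mmol = 52.8
  0.759 mol = 0.759 × 10^3 mmol = 759
  120000 µmol = 120000 × 10^-3 mmol = 120
Sum: 4.72 + 52.8 + 759 + 120 = 936.52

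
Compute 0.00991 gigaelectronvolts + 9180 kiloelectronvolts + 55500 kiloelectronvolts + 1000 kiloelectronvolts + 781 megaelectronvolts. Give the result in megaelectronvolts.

856.59 megaelectronvolts

In megaelectronvolts:
  0.00991 gigaelectronvolts = 0.00991 × 10³ megaelectronvolts = 9.91
  9180 kiloelectronvolts = 9180 × 10⁻³ megaelectronvolts = 9.18
  55500 kiloelectronvolts = 55500 × 10⁻³ megaelectronvolts = 55.5
  1000 kiloelectronvolts = 1000 × 10⁻³ megaelectronvolts = 1
  781 megaelectronvolts → 781
Sum: 9.91 + 9.18 + 55.5 + 1 + 781 = 856.59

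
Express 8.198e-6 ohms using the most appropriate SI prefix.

8.198 microohms

= 8.198e-6 ohms; 1e-6 is micro.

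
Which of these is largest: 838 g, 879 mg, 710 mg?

838 g

838 g = 838 g
879 mg = 0.879 g
710 mg = 0.71 g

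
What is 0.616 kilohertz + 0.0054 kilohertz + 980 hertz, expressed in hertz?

1601.4 hertz

In hertz:
  0.616 kilohertz = 0.616 × 10^3 hertz = 616
  0.0054 kilohertz = 0.0054 × 10^3 hertz = 5.4
  980 hertz → 980
Sum: 616 + 5.4 + 980 = 1601.4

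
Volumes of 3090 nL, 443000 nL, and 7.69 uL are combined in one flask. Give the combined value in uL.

453.78 uL

In uL:
  3090 nL = 3090e-3 uL = 3.09
  443000 nL = 443000e-3 uL = 443
  7.69 uL → 7.69
Sum: 3.09 + 443 + 7.69 = 453.78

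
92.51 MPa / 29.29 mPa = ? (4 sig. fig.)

3158000000

(92.51 × 10⁶) / (29.29 × 10⁻³) = 3.1584 × 10⁹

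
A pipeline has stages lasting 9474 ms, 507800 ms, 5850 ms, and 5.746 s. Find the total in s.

In s:
  9474 ms = 9474 × 10⁻³ s = 9.474
  507800 ms = 507800 × 10⁻³ s = 507.8
  5850 ms = 5850 × 10⁻³ s = 5.85
  5.746 s → 5.746
Sum: 9.474 + 507.8 + 5.85 + 5.746 = 528.87

528.87 s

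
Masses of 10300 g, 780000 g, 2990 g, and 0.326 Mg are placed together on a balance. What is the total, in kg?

1119.29 kg

In kg:
  10300 g = 10300 × 10⁻³ kg = 10.3
  780000 g = 780000 × 10⁻³ kg = 780
  2990 g = 2990 × 10⁻³ kg = 2.99
  0.326 Mg = 0.326 × 10³ kg = 326
Sum: 10.3 + 780 + 2.99 + 326 = 1119.29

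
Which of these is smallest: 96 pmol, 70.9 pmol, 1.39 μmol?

96 pmol = 0.000000000096 mol
70.9 pmol = 0.0000000000709 mol
1.39 μmol = 0.00000139 mol

70.9 pmol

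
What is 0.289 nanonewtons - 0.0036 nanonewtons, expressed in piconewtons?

In piconewtons:
  0.289 nanonewtons = 0.289e3 piconewtons = 289
  0.0036 nanonewtons = 0.0036e3 piconewtons = 3.6
Difference: 289 - 3.6 = 285.4

285.4 piconewtons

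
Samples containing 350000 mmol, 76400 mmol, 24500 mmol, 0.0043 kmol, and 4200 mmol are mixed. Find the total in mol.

In mol:
  350000 mmol = 350000 × 10⁻³ mol = 350
  76400 mmol = 76400 × 10⁻³ mol = 76.4
  24500 mmol = 24500 × 10⁻³ mol = 24.5
  0.0043 kmol = 0.0043 × 10³ mol = 4.3
  4200 mmol = 4200 × 10⁻³ mol = 4.2
Sum: 350 + 76.4 + 24.5 + 4.3 + 4.2 = 459.4

459.4 mol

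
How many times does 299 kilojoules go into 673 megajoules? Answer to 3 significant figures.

(673e6) / (299e3) = 2.251e3

2250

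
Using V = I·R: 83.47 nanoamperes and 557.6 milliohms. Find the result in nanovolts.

46.542872 nanovolts

83.47 × 10⁻⁹ × 557.6 × 10⁻³ = 46542.872 × 10⁻¹² V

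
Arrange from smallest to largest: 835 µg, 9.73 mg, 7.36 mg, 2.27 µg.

2.27 µg < 835 µg < 7.36 mg < 9.73 mg

835 µg = 0.000835 g
9.73 mg = 0.00973 g
7.36 mg = 0.00736 g
2.27 µg = 0.00000227 g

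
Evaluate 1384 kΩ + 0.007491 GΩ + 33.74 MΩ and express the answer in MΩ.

In MΩ:
  1384 kΩ = 1384 × 10^-3 MΩ = 1.384
  0.007491 GΩ = 0.007491 × 10^3 MΩ = 7.491
  33.74 MΩ → 33.74
Sum: 1.384 + 7.491 + 33.74 = 42.615

42.615 MΩ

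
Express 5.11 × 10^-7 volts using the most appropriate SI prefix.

= 511 × 10^-9 volts; 10^-9 is nano.

511 nanovolts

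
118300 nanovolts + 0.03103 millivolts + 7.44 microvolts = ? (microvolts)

156.77 microvolts

In microvolts:
  118300 nanovolts = 118300 × 10^-3 microvolts = 118.3
  0.03103 millivolts = 0.03103 × 10^3 microvolts = 31.03
  7.44 microvolts → 7.44
Sum: 118.3 + 31.03 + 7.44 = 156.77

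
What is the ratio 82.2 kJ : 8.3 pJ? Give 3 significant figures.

9900000000000000

(82.2 × 10³) / (8.3 × 10⁻¹²) = 9.904 × 10¹⁵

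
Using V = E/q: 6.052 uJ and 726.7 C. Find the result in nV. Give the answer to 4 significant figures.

(6.052 × 10⁻⁶) / (726.7) = 0.00832806 × 10⁻⁶ V

8.328 nV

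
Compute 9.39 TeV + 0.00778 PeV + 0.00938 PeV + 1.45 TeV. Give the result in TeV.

28 TeV

In TeV:
  9.39 TeV → 9.39
  0.00778 PeV = 0.00778 × 10³ TeV = 7.78
  0.00938 PeV = 0.00938 × 10³ TeV = 9.38
  1.45 TeV → 1.45
Sum: 9.39 + 7.78 + 9.38 + 1.45 = 28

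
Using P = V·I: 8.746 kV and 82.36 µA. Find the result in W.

0.72032056 W

8.746 × 10^3 × 82.36 × 10^-6 = 720.32056 × 10^-3 W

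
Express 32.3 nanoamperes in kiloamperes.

0.0000000000323 kiloamperes

nano = 1e-9, kilo = 1e3; factor is 1e-12.
32.3 × 1e-12 = 0.0000000000323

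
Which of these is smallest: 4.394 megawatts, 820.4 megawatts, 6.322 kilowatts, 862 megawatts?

4.394 megawatts = 4394000 watts
820.4 megawatts = 820400000 watts
6.322 kilowatts = 6322 watts
862 megawatts = 862000000 watts

6.322 kilowatts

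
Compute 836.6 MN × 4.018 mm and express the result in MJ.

836.6e6 × 4.018e-3 = 3361.4588e3 J

3.3614588 MJ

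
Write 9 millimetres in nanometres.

9000000 nanometres

milli = 10^-3, nano = 10^-9; factor is 10^6.
9 × 10^6 = 9000000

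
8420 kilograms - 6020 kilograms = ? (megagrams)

In megagrams:
  8420 kilograms = 8420 × 10^-3 megagrams = 8.42
  6020 kilograms = 6020 × 10^-3 megagrams = 6.02
Difference: 8.42 - 6.02 = 2.4

2.4 megagrams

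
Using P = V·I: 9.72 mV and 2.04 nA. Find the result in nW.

9.72 × 10⁻³ × 2.04 × 10⁻⁹ = 19.8288 × 10⁻¹² W

0.0198288 nW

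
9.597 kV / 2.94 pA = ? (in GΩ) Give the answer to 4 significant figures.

3264000 GΩ

(9.597 × 10³) / (2.94 × 10⁻¹²) = 3.26429 × 10¹⁵ Ω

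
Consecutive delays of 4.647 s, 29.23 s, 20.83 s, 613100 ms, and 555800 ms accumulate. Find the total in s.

1223.607 s

In s:
  4.647 s → 4.647
  29.23 s → 29.23
  20.83 s → 20.83
  613100 ms = 613100 × 10^-3 s = 613.1
  555800 ms = 555800 × 10^-3 s = 555.8
Sum: 4.647 + 29.23 + 20.83 + 613.1 + 555.8 = 1223.607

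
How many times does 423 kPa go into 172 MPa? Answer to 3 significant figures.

(172 × 10⁶) / (423 × 10³) = 0.4066 × 10³

407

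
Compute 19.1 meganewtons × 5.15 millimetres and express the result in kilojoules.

98.365 kilojoules

19.1 × 10⁶ × 5.15 × 10⁻³ = 98.365 × 10³ J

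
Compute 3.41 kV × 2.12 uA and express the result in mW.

7.2292 mW

3.41 × 10³ × 2.12 × 10⁻⁶ = 7.2292 × 10⁻³ W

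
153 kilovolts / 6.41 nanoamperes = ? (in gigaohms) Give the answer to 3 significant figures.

(153e3) / (6.41e-9) = 23.869e12 Ω

23900 gigaohms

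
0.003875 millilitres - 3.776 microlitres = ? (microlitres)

0.099 microlitres

In microlitres:
  0.003875 millilitres = 0.003875 × 10³ microlitres = 3.875
  3.776 microlitres → 3.776
Difference: 3.875 - 3.776 = 0.099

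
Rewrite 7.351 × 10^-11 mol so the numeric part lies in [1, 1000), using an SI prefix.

= 73.51 × 10^-12 mol; 10^-12 is pico.

73.51 pmol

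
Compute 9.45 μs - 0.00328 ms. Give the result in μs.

In μs:
  9.45 μs → 9.45
  0.00328 ms = 0.00328e3 μs = 3.28
Difference: 9.45 - 3.28 = 6.17

6.17 μs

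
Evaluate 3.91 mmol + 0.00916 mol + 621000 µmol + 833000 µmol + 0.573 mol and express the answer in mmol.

2040.07 mmol

In mmol:
  3.91 mmol → 3.91
  0.00916 mol = 0.00916 × 10^3 mmol = 9.16
  621000 µmol = 621000 × 10^-3 mmol = 621
  833000 µmol = 833000 × 10^-3 mmol = 833
  0.573 mol = 0.573 × 10^3 mmol = 573
Sum: 3.91 + 9.16 + 621 + 833 + 573 = 2040.07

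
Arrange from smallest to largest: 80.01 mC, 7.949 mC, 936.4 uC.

80.01 mC = 0.08001 C
7.949 mC = 0.007949 C
936.4 uC = 0.0009364 C

936.4 uC < 7.949 mC < 80.01 mC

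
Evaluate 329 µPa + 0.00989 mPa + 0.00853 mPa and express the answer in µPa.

347.42 µPa

In µPa:
  329 µPa → 329
  0.00989 mPa = 0.00989e3 µPa = 9.89
  0.00853 mPa = 0.00853e3 µPa = 8.53
Sum: 329 + 9.89 + 8.53 = 347.42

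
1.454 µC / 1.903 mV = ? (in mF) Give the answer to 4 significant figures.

(1.454e-6) / (1.903e-3) = 0.764057e-3 F

0.7641 mF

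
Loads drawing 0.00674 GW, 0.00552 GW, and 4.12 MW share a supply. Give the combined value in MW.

In MW:
  0.00674 GW = 0.00674 × 10³ MW = 6.74
  0.00552 GW = 0.00552 × 10³ MW = 5.52
  4.12 MW → 4.12
Sum: 6.74 + 5.52 + 4.12 = 16.38

16.38 MW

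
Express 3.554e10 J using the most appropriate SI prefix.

35.54 GJ

= 35.54e9 J; 1e9 is giga.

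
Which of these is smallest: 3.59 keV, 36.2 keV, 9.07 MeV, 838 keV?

3.59 keV = 3590 eV
36.2 keV = 36200 eV
9.07 MeV = 9070000 eV
838 keV = 838000 eV

3.59 keV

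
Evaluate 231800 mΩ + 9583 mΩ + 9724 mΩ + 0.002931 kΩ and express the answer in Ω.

In Ω:
  231800 mΩ = 231800e-3 Ω = 231.8
  9583 mΩ = 9583e-3 Ω = 9.583
  9724 mΩ = 9724e-3 Ω = 9.724
  0.002931 kΩ = 0.002931e3 Ω = 2.931
Sum: 231.8 + 9.583 + 9.724 + 2.931 = 254.038

254.038 Ω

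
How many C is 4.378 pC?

0.000000000004378 C

pico = 10^-12, (no prefix) = 10^0; factor is 10^-12.
4.378 × 10^-12 = 0.000000000004378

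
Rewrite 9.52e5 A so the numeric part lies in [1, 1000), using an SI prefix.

952 kA

= 952e3 A; 1e3 is kilo.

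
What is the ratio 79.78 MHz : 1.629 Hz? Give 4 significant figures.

(79.78 × 10^6) / (1.629) = 48.975 × 10^6

48970000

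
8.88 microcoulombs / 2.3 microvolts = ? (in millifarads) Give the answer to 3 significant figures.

3860 millifarads

(8.88e-6) / (2.3e-6) = 3.8609 F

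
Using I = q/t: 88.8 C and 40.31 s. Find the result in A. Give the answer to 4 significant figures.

2.203 A

(88.8) / (40.31) = 2.20293 A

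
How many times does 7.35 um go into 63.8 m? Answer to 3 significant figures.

8680000

(63.8) / (7.35 × 10^-6) = 8.68 × 10^6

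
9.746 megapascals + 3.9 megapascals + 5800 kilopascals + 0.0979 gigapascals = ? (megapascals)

117.346 megapascals

In megapascals:
  9.746 megapascals → 9.746
  3.9 megapascals → 3.9
  5800 kilopascals = 5800 × 10⁻³ megapascals = 5.8
  0.0979 gigapascals = 0.0979 × 10³ megapascals = 97.9
Sum: 9.746 + 3.9 + 5.8 + 97.9 = 117.346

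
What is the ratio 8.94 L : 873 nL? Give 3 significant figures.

(8.94) / (873 × 10⁻⁹) = 0.01024 × 10⁹

10200000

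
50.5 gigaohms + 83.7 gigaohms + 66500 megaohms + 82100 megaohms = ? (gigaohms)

282.8 gigaohms

In gigaohms:
  50.5 gigaohms → 50.5
  83.7 gigaohms → 83.7
  66500 megaohms = 66500 × 10⁻³ gigaohms = 66.5
  82100 megaohms = 82100 × 10⁻³ gigaohms = 82.1
Sum: 50.5 + 83.7 + 66.5 + 82.1 = 282.8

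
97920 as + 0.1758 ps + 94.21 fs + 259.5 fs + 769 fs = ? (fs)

1396.43 fs

In fs:
  97920 as = 97920 × 10⁻³ fs = 97.92
  0.1758 ps = 0.1758 × 10³ fs = 175.8
  94.21 fs → 94.21
  259.5 fs → 259.5
  769 fs → 769
Sum: 97.92 + 175.8 + 94.21 + 259.5 + 769 = 1396.43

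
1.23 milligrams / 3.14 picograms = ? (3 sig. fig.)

392000000

(1.23e-3) / (3.14e-12) = 0.3917e9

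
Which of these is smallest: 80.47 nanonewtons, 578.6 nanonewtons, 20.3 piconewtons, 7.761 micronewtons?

80.47 nanonewtons = 0.00000008047 newtons
578.6 nanonewtons = 0.0000005786 newtons
20.3 piconewtons = 0.0000000000203 newtons
7.761 micronewtons = 0.000007761 newtons

20.3 piconewtons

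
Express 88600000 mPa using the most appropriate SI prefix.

= 88.6 × 10³ Pa; 10³ is kilo.

88.6 kPa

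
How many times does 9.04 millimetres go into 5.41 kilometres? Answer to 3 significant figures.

598000

(5.41e3) / (9.04e-3) = 0.5985e6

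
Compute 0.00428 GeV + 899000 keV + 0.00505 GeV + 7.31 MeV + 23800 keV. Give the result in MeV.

939.44 MeV

In MeV:
  0.00428 GeV = 0.00428 × 10³ MeV = 4.28
  899000 keV = 899000 × 10⁻³ MeV = 899
  0.00505 GeV = 0.00505 × 10³ MeV = 5.05
  7.31 MeV → 7.31
  23800 keV = 23800 × 10⁻³ MeV = 23.8
Sum: 4.28 + 899 + 5.05 + 7.31 + 23.8 = 939.44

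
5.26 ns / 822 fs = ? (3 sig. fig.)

(5.26e-9) / (822e-15) = 0.006399e6

6400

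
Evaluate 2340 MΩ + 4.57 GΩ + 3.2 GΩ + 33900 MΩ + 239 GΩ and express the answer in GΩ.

In GΩ:
  2340 MΩ = 2340 × 10^-3 GΩ = 2.34
  4.57 GΩ → 4.57
  3.2 GΩ → 3.2
  33900 MΩ = 33900 × 10^-3 GΩ = 33.9
  239 GΩ → 239
Sum: 2.34 + 4.57 + 3.2 + 33.9 + 239 = 283.01

283.01 GΩ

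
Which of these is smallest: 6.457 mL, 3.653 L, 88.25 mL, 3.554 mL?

3.554 mL

6.457 mL = 0.006457 L
3.653 L = 3.653 L
88.25 mL = 0.08825 L
3.554 mL = 0.003554 L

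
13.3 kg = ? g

kilo = 10^3, (no prefix) = 10^0; factor is 10^3.
13.3 × 10^3 = 13300

13300 g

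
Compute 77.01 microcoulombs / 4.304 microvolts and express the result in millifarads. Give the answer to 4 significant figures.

17890 millifarads

(77.01 × 10⁻⁶) / (4.304 × 10⁻⁶) = 17.8927 F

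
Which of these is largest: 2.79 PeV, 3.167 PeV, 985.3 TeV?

2.79 PeV = 2790000000000000 eV
3.167 PeV = 3167000000000000 eV
985.3 TeV = 985300000000000 eV

3.167 PeV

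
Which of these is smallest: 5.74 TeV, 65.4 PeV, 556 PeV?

5.74 TeV = 5740000000000 eV
65.4 PeV = 65400000000000000 eV
556 PeV = 556000000000000000 eV

5.74 TeV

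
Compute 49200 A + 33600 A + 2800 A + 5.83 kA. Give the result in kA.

In kA:
  49200 A = 49200e-3 kA = 49.2
  33600 A = 33600e-3 kA = 33.6
  2800 A = 2800e-3 kA = 2.8
  5.83 kA → 5.83
Sum: 49.2 + 33.6 + 2.8 + 5.83 = 91.43

91.43 kA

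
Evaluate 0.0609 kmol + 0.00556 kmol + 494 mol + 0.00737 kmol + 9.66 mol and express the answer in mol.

577.49 mol

In mol:
  0.0609 kmol = 0.0609e3 mol = 60.9
  0.00556 kmol = 0.00556e3 mol = 5.56
  494 mol → 494
  0.00737 kmol = 0.00737e3 mol = 7.37
  9.66 mol → 9.66
Sum: 60.9 + 5.56 + 494 + 7.37 + 9.66 = 577.49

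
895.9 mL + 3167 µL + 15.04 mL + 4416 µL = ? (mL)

918.523 mL

In mL:
  895.9 mL → 895.9
  3167 µL = 3167 × 10^-3 mL = 3.167
  15.04 mL → 15.04
  4416 µL = 4416 × 10^-3 mL = 4.416
Sum: 895.9 + 3.167 + 15.04 + 4.416 = 918.523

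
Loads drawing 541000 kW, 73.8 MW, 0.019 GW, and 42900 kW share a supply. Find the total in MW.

676.7 MW

In MW:
  541000 kW = 541000e-3 MW = 541
  73.8 MW → 73.8
  0.019 GW = 0.019e3 MW = 19
  42900 kW = 42900e-3 MW = 42.9
Sum: 541 + 73.8 + 19 + 42.9 = 676.7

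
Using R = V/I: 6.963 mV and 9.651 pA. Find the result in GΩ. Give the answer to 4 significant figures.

(6.963 × 10^-3) / (9.651 × 10^-12) = 0.72148 × 10^9 Ω

0.7215 GΩ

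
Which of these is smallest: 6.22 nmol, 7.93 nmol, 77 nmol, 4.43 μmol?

6.22 nmol = 0.00000000622 mol
7.93 nmol = 0.00000000793 mol
77 nmol = 0.000000077 mol
4.43 μmol = 0.00000443 mol

6.22 nmol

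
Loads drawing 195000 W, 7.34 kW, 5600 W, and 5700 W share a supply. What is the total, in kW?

In kW:
  195000 W = 195000e-3 kW = 195
  7.34 kW → 7.34
  5600 W = 5600e-3 kW = 5.6
  5700 W = 5700e-3 kW = 5.7
Sum: 195 + 7.34 + 5.6 + 5.7 = 213.64

213.64 kW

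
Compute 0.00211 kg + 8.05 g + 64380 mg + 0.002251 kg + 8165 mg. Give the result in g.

84.956 g

In g:
  0.00211 kg = 0.00211e3 g = 2.11
  8.05 g → 8.05
  64380 mg = 64380e-3 g = 64.38
  0.002251 kg = 0.002251e3 g = 2.251
  8165 mg = 8165e-3 g = 8.165
Sum: 2.11 + 8.05 + 64.38 + 2.251 + 8.165 = 84.956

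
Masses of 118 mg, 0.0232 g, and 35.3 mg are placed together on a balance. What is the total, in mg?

176.5 mg

In mg:
  118 mg → 118
  0.0232 g = 0.0232e3 mg = 23.2
  35.3 mg → 35.3
Sum: 118 + 23.2 + 35.3 = 176.5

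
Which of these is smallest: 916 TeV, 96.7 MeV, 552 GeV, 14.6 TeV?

96.7 MeV

916 TeV = 916000000000000 eV
96.7 MeV = 96700000 eV
552 GeV = 552000000000 eV
14.6 TeV = 14600000000000 eV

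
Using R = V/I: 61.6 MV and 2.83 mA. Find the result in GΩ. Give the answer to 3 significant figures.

21.8 GΩ

(61.6 × 10⁶) / (2.83 × 10⁻³) = 21.767 × 10⁹ Ω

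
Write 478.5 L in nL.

(no prefix) = 1e0, nano = 1e-9; factor is 1e9.
478.5 × 1e9 = 478500000000

478500000000 nL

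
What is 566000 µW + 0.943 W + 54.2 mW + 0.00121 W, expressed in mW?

1564.41 mW

In mW:
  566000 µW = 566000 × 10⁻³ mW = 566
  0.943 W = 0.943 × 10³ mW = 943
  54.2 mW → 54.2
  0.00121 W = 0.00121 × 10³ mW = 1.21
Sum: 566 + 943 + 54.2 + 1.21 = 1564.41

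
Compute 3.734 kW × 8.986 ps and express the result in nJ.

3.734 × 10³ × 8.986 × 10⁻¹² = 33.553724 × 10⁻⁹ J

33.553724 nJ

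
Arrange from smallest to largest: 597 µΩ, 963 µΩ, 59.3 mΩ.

597 µΩ < 963 µΩ < 59.3 mΩ

597 µΩ = 0.000597 Ω
963 µΩ = 0.000963 Ω
59.3 mΩ = 0.0593 Ω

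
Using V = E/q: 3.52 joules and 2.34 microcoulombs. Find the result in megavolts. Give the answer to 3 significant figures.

1.50 megavolts

(3.52) / (2.34 × 10^-6) = 1.5043 × 10^6 V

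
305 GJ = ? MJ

giga = 1e9, mega = 1e6; factor is 1e3.
305 × 1e3 = 305000

305000 MJ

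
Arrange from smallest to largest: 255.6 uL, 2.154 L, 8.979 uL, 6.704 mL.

255.6 uL = 0.0002556 L
2.154 L = 2.154 L
8.979 uL = 0.000008979 L
6.704 mL = 0.006704 L

8.979 uL < 255.6 uL < 6.704 mL < 2.154 L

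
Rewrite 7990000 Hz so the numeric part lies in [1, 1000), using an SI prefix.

= 7.99 × 10^6 Hz; 10^6 is mega.

7.99 MHz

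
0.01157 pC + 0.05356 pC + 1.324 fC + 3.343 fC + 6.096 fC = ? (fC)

75.893 fC

In fC:
  0.01157 pC = 0.01157 × 10³ fC = 11.57
  0.05356 pC = 0.05356 × 10³ fC = 53.56
  1.324 fC → 1.324
  3.343 fC → 3.343
  6.096 fC → 6.096
Sum: 11.57 + 53.56 + 1.324 + 3.343 + 6.096 = 75.893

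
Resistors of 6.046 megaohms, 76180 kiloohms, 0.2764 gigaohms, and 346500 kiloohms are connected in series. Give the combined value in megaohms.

In megaohms:
  6.046 megaohms → 6.046
  76180 kiloohms = 76180 × 10^-3 megaohms = 76.18
  0.2764 gigaohms = 0.2764 × 10^3 megaohms = 276.4
  346500 kiloohms = 346500 × 10^-3 megaohms = 346.5
Sum: 6.046 + 76.18 + 276.4 + 346.5 = 705.126

705.126 megaohms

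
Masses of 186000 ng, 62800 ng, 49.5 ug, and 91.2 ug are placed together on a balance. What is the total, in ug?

In ug:
  186000 ng = 186000 × 10^-3 ug = 186
  62800 ng = 62800 × 10^-3 ug = 62.8
  49.5 ug → 49.5
  91.2 ug → 91.2
Sum: 186 + 62.8 + 49.5 + 91.2 = 389.5

389.5 ug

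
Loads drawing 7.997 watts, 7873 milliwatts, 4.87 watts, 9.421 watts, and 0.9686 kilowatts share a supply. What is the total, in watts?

In watts:
  7.997 watts → 7.997
  7873 milliwatts = 7873 × 10⁻³ watts = 7.873
  4.87 watts → 4.87
  9.421 watts → 9.421
  0.9686 kilowatts = 0.9686 × 10³ watts = 968.6
Sum: 7.997 + 7.873 + 4.87 + 9.421 + 968.6 = 998.761

998.761 watts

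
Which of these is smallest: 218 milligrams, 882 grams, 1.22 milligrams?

1.22 milligrams

218 milligrams = 0.218 grams
882 grams = 882 grams
1.22 milligrams = 0.00122 grams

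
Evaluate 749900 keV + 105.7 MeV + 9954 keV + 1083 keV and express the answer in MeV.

866.637 MeV

In MeV:
  749900 keV = 749900e-3 MeV = 749.9
  105.7 MeV → 105.7
  9954 keV = 9954e-3 MeV = 9.954
  1083 keV = 1083e-3 MeV = 1.083
Sum: 749.9 + 105.7 + 9.954 + 1.083 = 866.637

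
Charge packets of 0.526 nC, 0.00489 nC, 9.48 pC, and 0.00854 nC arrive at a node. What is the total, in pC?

In pC:
  0.526 nC = 0.526e3 pC = 526
  0.00489 nC = 0.00489e3 pC = 4.89
  9.48 pC → 9.48
  0.00854 nC = 0.00854e3 pC = 8.54
Sum: 526 + 4.89 + 9.48 + 8.54 = 548.91

548.91 pC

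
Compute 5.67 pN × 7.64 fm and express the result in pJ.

0.0000000000000433188 pJ

5.67e-12 × 7.64e-15 = 43.3188e-27 J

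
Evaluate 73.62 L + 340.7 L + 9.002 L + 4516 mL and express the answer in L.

In L:
  73.62 L → 73.62
  340.7 L → 340.7
  9.002 L → 9.002
  4516 mL = 4516 × 10^-3 L = 4.516
Sum: 73.62 + 340.7 + 9.002 + 4.516 = 427.838

427.838 L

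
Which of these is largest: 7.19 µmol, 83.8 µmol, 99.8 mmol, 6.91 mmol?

7.19 µmol = 0.00000719 mol
83.8 µmol = 0.0000838 mol
99.8 mmol = 0.0998 mol
6.91 mmol = 0.00691 mol

99.8 mmol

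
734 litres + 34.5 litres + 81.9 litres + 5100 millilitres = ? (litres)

In litres:
  734 litres → 734
  34.5 litres → 34.5
  81.9 litres → 81.9
  5100 millilitres = 5100e-3 litres = 5.1
Sum: 734 + 34.5 + 81.9 + 5.1 = 855.5

855.5 litres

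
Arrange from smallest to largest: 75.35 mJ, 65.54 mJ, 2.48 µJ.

2.48 µJ < 65.54 mJ < 75.35 mJ

75.35 mJ = 0.07535 J
65.54 mJ = 0.06554 J
2.48 µJ = 0.00000248 J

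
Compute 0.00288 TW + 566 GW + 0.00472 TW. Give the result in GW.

573.6 GW

In GW:
  0.00288 TW = 0.00288 × 10^3 GW = 2.88
  566 GW → 566
  0.00472 TW = 0.00472 × 10^3 GW = 4.72
Sum: 2.88 + 566 + 4.72 = 573.6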